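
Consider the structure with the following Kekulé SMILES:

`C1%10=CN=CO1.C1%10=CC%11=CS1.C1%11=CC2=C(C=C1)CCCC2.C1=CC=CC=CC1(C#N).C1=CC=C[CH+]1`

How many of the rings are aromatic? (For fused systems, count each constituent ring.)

3

The SMILES encodes a five-membered ring with an oxygen at position 1 and a nitrogen at position 3 (in a C=N bond), with two double bonds; a five-membered ring of four carbons and one sulfur, with two C=C double bonds; a six-membered carbon ring with three alternating C=C double bonds, fused to a saturated six-membered carbon ring; a seven-membered carbon ring with three C=C double bonds and one sp³ carbon; a five-membered all-carbon ring bearing a positive charge on one carbon, with two C=C double bonds.
The 5-membered ring with one oxygen and one =N– has a continuous p-orbital overlap around the ring; 2 ring double bonds (4 π electrons) plus a heteroatom lone pair (2) give 6 π electrons. 6 = 4(1)+2, so it is aromatic (oxazole).
The 5-membered ring with one sulfur is fully conjugated (every ring atom contributes a p orbital); 2 ring double bonds (4 π electrons) plus a heteroatom lone pair (2) give 6 π electrons. 6 = 4(1)+2, so it is aromatic (thiophene).
The 6-membered ring is fully conjugated (every ring atom contributes a p orbital); 3 ring double bonds give 6 π electrons. 6 = 4(1)+2, so it is aromatic (benzene ring).
The second 6-membered ring has four sp³ carbons, so it is not fully conjugated — not aromatic (cyclohexane ring).
The 7-membered ring has one sp³ carbon, so it is not fully conjugated — not aromatic (cycloheptatriene).
The 5-membered ring has only sp² ring atoms; a planar conformation would have a fully conjugated π system of 4 electrons. But 4 = 4(1), which is 4n not 4n+2, so it is not aromatic (cyclopentadienyl cation).
3 of the 6 rings are aromatic. Total: 3.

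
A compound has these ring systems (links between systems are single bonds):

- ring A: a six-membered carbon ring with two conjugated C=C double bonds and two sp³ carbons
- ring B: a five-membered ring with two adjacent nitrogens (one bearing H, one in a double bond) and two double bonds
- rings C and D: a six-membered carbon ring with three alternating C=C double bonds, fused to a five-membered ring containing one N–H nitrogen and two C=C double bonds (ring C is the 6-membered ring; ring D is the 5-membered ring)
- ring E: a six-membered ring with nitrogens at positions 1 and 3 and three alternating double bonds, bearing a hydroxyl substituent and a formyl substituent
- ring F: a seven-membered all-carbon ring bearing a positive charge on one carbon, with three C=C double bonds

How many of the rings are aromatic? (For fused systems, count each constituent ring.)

Ring A has two sp³ carbons, so it is not fully conjugated — not aromatic (1,3-cyclohexadiene).
Ring B is fully conjugated (every ring atom contributes a p orbital); 2 ring double bonds (4 π electrons) plus a heteroatom lone pair (2) give 6 π electrons. 6 = 4(1)+2, so ring B is aromatic (pyrazole).
Rings C and D form a fused bicyclic system (with one N–H) with 9 sp² atoms and 10 π electrons from ring double bonds plus a heteroatom lone pair. 10 = 4(2)+2, so the system is aromatic and both rings count as aromatic (indole).
Ring E is fully conjugated (every ring atom contributes a p orbital); 3 ring double bonds give 6 π electrons. Since 6 = 4n+2 (n=1), ring E is aromatic (pyrimidine).
Ring F is planar and fully conjugated; 3 ring double bonds (6 π electrons) plus the carbocation's empty p orbital (0, but keeps the ring conjugated) give 6 π electrons. Since 6 = 4n+2 (n=1), ring F is aromatic (tropylium cation).
Aromatic: B, C, D, E, F. Total: 5.

5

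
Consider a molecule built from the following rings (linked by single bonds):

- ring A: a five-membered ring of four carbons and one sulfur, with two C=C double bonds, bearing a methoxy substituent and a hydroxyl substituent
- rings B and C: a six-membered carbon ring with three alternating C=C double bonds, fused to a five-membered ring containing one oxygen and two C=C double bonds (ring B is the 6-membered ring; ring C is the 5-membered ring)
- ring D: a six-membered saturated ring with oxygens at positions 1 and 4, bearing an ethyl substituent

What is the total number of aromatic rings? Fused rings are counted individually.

Ring A has a continuous p-orbital overlap around the ring; 2 ring double bonds (4 π electrons) plus a heteroatom lone pair (2) give 6 π electrons. That satisfies 4n+2 with n=1, so ring A is aromatic (thiophene).
Rings B and C form a fused bicyclic system (with one oxygen) with 9 sp² atoms and 10 π electrons from ring double bonds plus a heteroatom lone pair. 10 = 4(2)+2, so the system is aromatic and both rings count as aromatic (benzofuran).
Ring D has only sp³ atoms, so it is not fully conjugated — not aromatic (1,4-dioxane).
Aromatic: A, B, C. Total: 3.

3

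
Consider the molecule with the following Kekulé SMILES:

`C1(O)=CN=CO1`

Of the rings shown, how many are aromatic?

The SMILES encodes a five-membered ring with an oxygen at position 1 and a nitrogen at position 3 (in a C=N bond), with two double bonds.
The 5-membered ring with one oxygen and one =N– has a continuous p-orbital overlap around the ring; 2 ring double bonds (4 π electrons) plus a heteroatom lone pair (2) give 6 π electrons. Since 6 = 4n+2 (n=1), it is aromatic (oxazole).

1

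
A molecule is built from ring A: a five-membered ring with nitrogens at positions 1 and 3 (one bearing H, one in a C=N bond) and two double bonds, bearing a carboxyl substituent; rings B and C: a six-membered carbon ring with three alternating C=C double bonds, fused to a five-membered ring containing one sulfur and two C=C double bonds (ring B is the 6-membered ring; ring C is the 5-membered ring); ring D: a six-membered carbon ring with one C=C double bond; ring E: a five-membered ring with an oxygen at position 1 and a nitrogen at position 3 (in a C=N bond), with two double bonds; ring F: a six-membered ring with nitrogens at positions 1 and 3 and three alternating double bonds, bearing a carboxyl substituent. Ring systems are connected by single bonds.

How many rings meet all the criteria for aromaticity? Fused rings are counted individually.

Ring A is fully conjugated (every ring atom contributes a p orbital); 2 ring double bonds (4 π electrons) plus a heteroatom lone pair (2) give 6 π electrons. Since 6 = 4n+2 (n=1), ring A is aromatic (imidazole).
Rings B and C form a fused bicyclic system (with one sulfur) with 9 sp² atoms and 10 π electrons from ring double bonds plus a heteroatom lone pair. 10 = 4(2)+2, so the system is aromatic and both rings count as aromatic (benzothiophene).
Ring D has four sp³ carbons, so it is not fully conjugated — not aromatic (cyclohexene).
Ring E has a continuous p-orbital overlap around the ring; 2 ring double bonds (4 π electrons) plus a heteroatom lone pair (2) give 6 π electrons. Since 6 = 4n+2 (n=1), ring E is aromatic (oxazole).
Ring F is planar and fully conjugated; 3 ring double bonds give 6 π electrons. 6 = 4(1)+2, so ring F is aromatic (pyrimidine).
Aromatic: A, B, C, E, F. Total: 5.

5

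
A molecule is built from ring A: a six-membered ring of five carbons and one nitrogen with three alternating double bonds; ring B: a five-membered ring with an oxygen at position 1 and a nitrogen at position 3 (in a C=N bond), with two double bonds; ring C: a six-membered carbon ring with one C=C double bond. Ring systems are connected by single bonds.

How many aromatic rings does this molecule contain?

2

Ring A is fully conjugated (every ring atom contributes a p orbital); 3 ring double bonds give 6 π electrons. Since 6 = 4n+2 (n=1), ring A is aromatic (pyridine).
Ring B is fully conjugated (every ring atom contributes a p orbital); 2 ring double bonds (4 π electrons) plus a heteroatom lone pair (2) give 6 π electrons. Since 6 = 4n+2 (n=1), ring B is aromatic (oxazole).
Ring C has four sp³ carbons, so it is not fully conjugated — not aromatic (cyclohexene).
Aromatic: A, B. Total: 2.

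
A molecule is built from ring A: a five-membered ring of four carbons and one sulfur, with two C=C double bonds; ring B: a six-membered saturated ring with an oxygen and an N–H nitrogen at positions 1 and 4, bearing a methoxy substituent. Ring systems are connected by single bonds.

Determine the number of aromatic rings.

Ring A is fully conjugated (every ring atom contributes a p orbital); 2 ring double bonds (4 π electrons) plus a heteroatom lone pair (2) give 6 π electrons. 6 = 4(1)+2, so ring A is aromatic (thiophene).
Ring B has only sp³ atoms, so it is not fully conjugated — not aromatic (morpholine).
Aromatic: A. Total: 1.

1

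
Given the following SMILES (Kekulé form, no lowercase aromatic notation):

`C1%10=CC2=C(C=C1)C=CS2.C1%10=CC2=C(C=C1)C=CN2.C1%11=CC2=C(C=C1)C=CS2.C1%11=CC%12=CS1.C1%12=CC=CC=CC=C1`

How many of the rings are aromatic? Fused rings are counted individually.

7

The SMILES encodes a six-membered carbon ring with three alternating C=C double bonds, fused to a five-membered ring containing one sulfur and two C=C double bonds; a six-membered carbon ring with three alternating C=C double bonds, fused to a five-membered ring containing one N–H nitrogen and two C=C double bonds; a six-membered carbon ring with three alternating C=C double bonds, fused to a five-membered ring containing one sulfur and two C=C double bonds; a five-membered ring of four carbons and one sulfur, with two C=C double bonds; an eight-membered carbon ring with four alternating C=C double bonds.
The fused 6/5-membered bicyclic (with one sulfur) is a single π system with 9 sp² atoms and 10 π electrons from ring double bonds plus a heteroatom lone pair. 10 = 4(2)+2, so the system is aromatic and both rings count as aromatic (benzothiophene).
The fused 6/5-membered bicyclic (with one N–H) is a single π system with 9 sp² atoms and 10 π electrons from ring double bonds plus a heteroatom lone pair. 10 = 4(2)+2, so the system is aromatic and both rings count as aromatic (indole).
The fused 6/5-membered bicyclic (with one sulfur) is a single π system with 9 sp² atoms and 10 π electrons from ring double bonds plus a heteroatom lone pair. 10 = 4(2)+2, so the system is aromatic and both rings count as aromatic (benzothiophene).
The 5-membered ring with one sulfur is fully conjugated (every ring atom contributes a p orbital); 2 ring double bonds (4 π electrons) plus a heteroatom lone pair (2) give 6 π electrons. 6 = 4(1)+2, so it is aromatic (thiophene).
The 8-membered ring has only sp² ring atoms; a planar conformation would have a fully conjugated π system of 8 electrons. But 8 = 4(2), which is 4n not 4n+2, so it is not aromatic (cyclooctatetraene) — cyclooctatetraene distorts into a non-planar tub to avoid antiaromaticity.
7 of the 8 rings are aromatic. Total: 7.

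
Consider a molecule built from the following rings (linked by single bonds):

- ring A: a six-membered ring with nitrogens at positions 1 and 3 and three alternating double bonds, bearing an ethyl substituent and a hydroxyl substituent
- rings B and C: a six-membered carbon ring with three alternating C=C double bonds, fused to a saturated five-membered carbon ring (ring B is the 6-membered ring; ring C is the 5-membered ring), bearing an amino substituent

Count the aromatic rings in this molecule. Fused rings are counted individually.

Ring A is planar and fully conjugated; 3 ring double bonds give 6 π electrons. 6 = 4(1)+2, so ring A is aromatic (pyrimidine).
Ring B has a continuous p-orbital overlap around the ring; 3 ring double bonds give 6 π electrons. Since 6 = 4n+2 (n=1), ring B is aromatic (benzene ring).
Ring C has three sp³ carbons, so it is not fully conjugated — not aromatic (cyclopentane ring).
Aromatic: A, B. Total: 2.

2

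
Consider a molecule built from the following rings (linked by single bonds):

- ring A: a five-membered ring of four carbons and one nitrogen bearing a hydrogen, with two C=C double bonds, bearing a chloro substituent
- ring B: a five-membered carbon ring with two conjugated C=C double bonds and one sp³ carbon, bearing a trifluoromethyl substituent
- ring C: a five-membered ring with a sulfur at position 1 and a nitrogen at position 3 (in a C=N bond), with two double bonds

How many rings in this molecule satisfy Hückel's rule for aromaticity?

2

Ring A is planar and fully conjugated; 2 ring double bonds (4 π electrons) plus a heteroatom lone pair (2) give 6 π electrons. Since 6 = 4n+2 (n=1), ring A is aromatic (pyrrole).
Ring B has one sp³ carbon, so it is not fully conjugated — not aromatic (cyclopentadiene).
Ring C is planar and fully conjugated; 2 ring double bonds (4 π electrons) plus a heteroatom lone pair (2) give 6 π electrons. That satisfies 4n+2 with n=1, so ring C is aromatic (thiazole).
Aromatic: A, C. Total: 2.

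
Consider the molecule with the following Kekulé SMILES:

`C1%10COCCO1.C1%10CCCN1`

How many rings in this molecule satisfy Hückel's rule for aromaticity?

0

The SMILES encodes a six-membered saturated ring with oxygens at positions 1 and 4; a five-membered saturated ring of four carbons and one N–H nitrogen.
The 6-membered ring with two oxygens (1,4) has only sp³ atoms, so it is not fully conjugated — not aromatic (1,4-dioxane).
The 5-membered ring with one N–H has only sp³ atoms, so it is not fully conjugated — not aromatic (pyrrolidine).
None of the rings are aromatic. Total: 0.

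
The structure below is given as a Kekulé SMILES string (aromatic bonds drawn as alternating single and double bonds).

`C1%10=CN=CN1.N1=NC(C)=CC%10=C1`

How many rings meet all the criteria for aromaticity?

2

The SMILES encodes a five-membered ring with nitrogens at positions 1 and 3 (one bearing H, one in a C=N bond) and two double bonds; a six-membered ring with two adjacent nitrogens and three alternating double bonds.
The 5-membered ring with two nitrogens (one N–H, one =N–) has a continuous p-orbital overlap around the ring; 2 ring double bonds (4 π electrons) plus a heteroatom lone pair (2) give 6 π electrons. Since 6 = 4n+2 (n=1), it is aromatic (imidazole).
The 6-membered ring with two nitrogens (1,2) is planar and fully conjugated; 3 ring double bonds give 6 π electrons. Since 6 = 4n+2 (n=1), it is aromatic (pyridazine).
2 of the 2 rings are aromatic. Total: 2.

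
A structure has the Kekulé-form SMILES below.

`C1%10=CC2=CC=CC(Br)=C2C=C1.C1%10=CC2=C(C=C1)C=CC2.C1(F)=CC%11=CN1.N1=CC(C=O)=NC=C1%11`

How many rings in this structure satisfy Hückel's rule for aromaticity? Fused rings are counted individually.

5

The SMILES encodes two fused six-membered carbon rings, each with three alternating C=C double bonds; a six-membered carbon ring with three alternating C=C double bonds, fused to a five-membered carbon ring containing one C=C double bond and one sp³ carbon; a five-membered ring of four carbons and one nitrogen bearing a hydrogen, with two C=C double bonds; a six-membered ring with nitrogens at positions 1 and 4 and three alternating double bonds.
The fused 6/6-membered bicyclic is a single π system with 10 sp² atoms and 10 π electrons from ring double bonds. 10 = 4(2)+2, so the system is aromatic and both rings count as aromatic (naphthalene).
The 6-membered ring is planar and fully conjugated; 3 ring double bonds give 6 π electrons. That satisfies 4n+2 with n=1, so it is aromatic (benzene ring).
The 5-membered ring has one sp³ carbon, so it is not fully conjugated — not aromatic (cyclopentene ring).
The 5-membered ring with one N–H is fully conjugated (every ring atom contributes a p orbital); 2 ring double bonds (4 π electrons) plus a heteroatom lone pair (2) give 6 π electrons. Since 6 = 4n+2 (n=1), it is aromatic (pyrrole).
The 6-membered ring with two nitrogens (1,4) is fully conjugated (every ring atom contributes a p orbital); 3 ring double bonds give 6 π electrons. Since 6 = 4n+2 (n=1), it is aromatic (pyrazine).
5 of the 6 rings are aromatic. Total: 5.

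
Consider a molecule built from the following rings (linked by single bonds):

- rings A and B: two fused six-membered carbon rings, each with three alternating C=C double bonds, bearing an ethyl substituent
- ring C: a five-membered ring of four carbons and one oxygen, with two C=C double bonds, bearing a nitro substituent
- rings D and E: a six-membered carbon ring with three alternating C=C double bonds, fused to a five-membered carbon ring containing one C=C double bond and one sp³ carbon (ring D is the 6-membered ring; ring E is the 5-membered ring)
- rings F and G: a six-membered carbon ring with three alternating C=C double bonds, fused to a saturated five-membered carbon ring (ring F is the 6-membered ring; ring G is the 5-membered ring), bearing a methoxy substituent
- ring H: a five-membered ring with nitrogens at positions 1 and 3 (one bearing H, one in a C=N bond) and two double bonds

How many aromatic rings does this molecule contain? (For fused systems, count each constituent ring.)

Rings A and B form a fused bicyclic system with 10 sp² atoms and 10 π electrons from ring double bonds. 10 = 4(2)+2, so the system is aromatic and both rings count as aromatic (naphthalene).
Ring C is fully conjugated (every ring atom contributes a p orbital); 2 ring double bonds (4 π electrons) plus a heteroatom lone pair (2) give 6 π electrons. Since 6 = 4n+2 (n=1), ring C is aromatic (furan).
Ring D is fully conjugated (every ring atom contributes a p orbital); 3 ring double bonds give 6 π electrons. Since 6 = 4n+2 (n=1), ring D is aromatic (benzene ring).
Ring E has one sp³ carbon, so it is not fully conjugated — not aromatic (cyclopentene ring).
Ring F has a continuous p-orbital overlap around the ring; 3 ring double bonds give 6 π electrons. Since 6 = 4n+2 (n=1), ring F is aromatic (benzene ring).
Ring G has three sp³ carbons, so it is not fully conjugated — not aromatic (cyclopentane ring).
Ring H has a continuous p-orbital overlap around the ring; 2 ring double bonds (4 π electrons) plus a heteroatom lone pair (2) give 6 π electrons. 6 = 4(1)+2, so ring H is aromatic (imidazole).
Aromatic: A, B, C, D, F, H. Total: 6.

6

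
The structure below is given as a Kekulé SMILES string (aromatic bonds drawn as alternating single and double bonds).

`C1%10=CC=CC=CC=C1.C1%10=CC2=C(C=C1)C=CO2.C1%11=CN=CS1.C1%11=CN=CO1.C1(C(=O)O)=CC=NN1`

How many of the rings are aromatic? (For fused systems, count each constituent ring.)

The SMILES encodes an eight-membered carbon ring with four alternating C=C double bonds; a six-membered carbon ring with three alternating C=C double bonds, fused to a five-membered ring containing one oxygen and two C=C double bonds; a five-membered ring with a sulfur at position 1 and a nitrogen at position 3 (in a C=N bond), with two double bonds; a five-membered ring with an oxygen at position 1 and a nitrogen at position 3 (in a C=N bond), with two double bonds; a five-membered ring with two adjacent nitrogens (one bearing H, one in a double bond) and two double bonds.
The 8-membered ring has only sp² ring atoms; a planar conformation would have a fully conjugated π system of 8 electrons. But 8 = 4(2), which is 4n not 4n+2, so it is not aromatic (cyclooctatetraene) — cyclooctatetraene distorts into a non-planar tub to avoid antiaromaticity.
The fused 6/5-membered bicyclic (with one oxygen) is a single π system with 9 sp² atoms and 10 π electrons from ring double bonds plus a heteroatom lone pair. 10 = 4(2)+2, so the system is aromatic and both rings count as aromatic (benzofuran).
The 5-membered ring with one sulfur and one =N– is fully conjugated (every ring atom contributes a p orbital); 2 ring double bonds (4 π electrons) plus a heteroatom lone pair (2) give 6 π electrons. That satisfies 4n+2 with n=1, so it is aromatic (thiazole).
The 5-membered ring with one oxygen and one =N– is fully conjugated (every ring atom contributes a p orbital); 2 ring double bonds (4 π electrons) plus a heteroatom lone pair (2) give 6 π electrons. That satisfies 4n+2 with n=1, so it is aromatic (oxazole).
The 5-membered ring with two adjacent nitrogens (one N–H, one =N–) is fully conjugated (every ring atom contributes a p orbital); 2 ring double bonds (4 π electrons) plus a heteroatom lone pair (2) give 6 π electrons. 6 = 4(1)+2, so it is aromatic (pyrazole).
5 of the 6 rings are aromatic. Total: 5.

5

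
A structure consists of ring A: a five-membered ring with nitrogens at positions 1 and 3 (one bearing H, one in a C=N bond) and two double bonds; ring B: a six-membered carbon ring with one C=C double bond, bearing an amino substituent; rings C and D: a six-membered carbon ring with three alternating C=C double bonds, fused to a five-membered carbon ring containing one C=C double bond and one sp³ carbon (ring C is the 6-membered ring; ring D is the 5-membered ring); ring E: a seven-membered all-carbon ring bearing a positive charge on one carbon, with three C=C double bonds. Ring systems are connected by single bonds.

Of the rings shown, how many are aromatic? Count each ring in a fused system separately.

Ring A is fully conjugated (every ring atom contributes a p orbital); 2 ring double bonds (4 π electrons) plus a heteroatom lone pair (2) give 6 π electrons. Since 6 = 4n+2 (n=1), ring A is aromatic (imidazole).
Ring B has four sp³ carbons, so it is not fully conjugated — not aromatic (cyclohexene).
Ring C has a continuous p-orbital overlap around the ring; 3 ring double bonds give 6 π electrons. Since 6 = 4n+2 (n=1), ring C is aromatic (benzene ring).
Ring D has one sp³ carbon, so it is not fully conjugated — not aromatic (cyclopentene ring).
Ring E is planar and fully conjugated; 3 ring double bonds (6 π electrons) plus the carbocation's empty p orbital (0, but keeps the ring conjugated) give 6 π electrons. Since 6 = 4n+2 (n=1), ring E is aromatic (tropylium cation).
Aromatic: A, C, E. Total: 3.

3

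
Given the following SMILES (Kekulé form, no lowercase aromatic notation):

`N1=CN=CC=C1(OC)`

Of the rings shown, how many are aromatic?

The SMILES encodes a six-membered ring with nitrogens at positions 1 and 3 and three alternating double bonds.
The 6-membered ring with two nitrogens (1,3) has a continuous p-orbital overlap around the ring; 3 ring double bonds give 6 π electrons. That satisfies 4n+2 with n=1, so it is aromatic (pyrimidine).

1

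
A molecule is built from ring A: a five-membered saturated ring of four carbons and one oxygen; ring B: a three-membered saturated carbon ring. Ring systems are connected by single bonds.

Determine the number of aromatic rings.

0

Ring A has only sp³ atoms, so it is not fully conjugated — not aromatic (tetrahydrofuran).
Ring B has only sp³ atoms, so it is not fully conjugated — not aromatic (cyclopropane).
No ring is aromatic. Total: 0.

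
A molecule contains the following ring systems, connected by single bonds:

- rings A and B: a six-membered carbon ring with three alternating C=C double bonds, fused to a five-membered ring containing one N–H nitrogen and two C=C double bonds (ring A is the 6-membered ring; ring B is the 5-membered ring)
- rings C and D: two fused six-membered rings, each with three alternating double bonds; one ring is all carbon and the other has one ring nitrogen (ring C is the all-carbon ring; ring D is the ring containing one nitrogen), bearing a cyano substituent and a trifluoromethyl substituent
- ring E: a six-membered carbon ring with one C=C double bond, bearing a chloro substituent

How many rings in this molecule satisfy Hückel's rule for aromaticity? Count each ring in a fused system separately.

4

Rings A and B form a fused bicyclic system (with one N–H) with 9 sp² atoms and 10 π electrons from ring double bonds plus a heteroatom lone pair. 10 = 4(2)+2, so the system is aromatic and both rings count as aromatic (indole).
Rings C and D form a fused bicyclic system (with one nitrogen) with 10 sp² atoms and 10 π electrons from ring double bonds. 10 = 4(2)+2, so the system is aromatic and both rings count as aromatic (quinoline).
Ring E has four sp³ carbons, so it is not fully conjugated — not aromatic (cyclohexene).
Aromatic: A, B, C, D. Total: 4.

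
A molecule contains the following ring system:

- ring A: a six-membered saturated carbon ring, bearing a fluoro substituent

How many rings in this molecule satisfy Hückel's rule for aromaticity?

Ring A has only sp³ atoms, so it is not fully conjugated — not aromatic (cyclohexane).

0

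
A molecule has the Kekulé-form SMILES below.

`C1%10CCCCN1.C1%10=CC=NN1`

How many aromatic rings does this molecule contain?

The SMILES encodes a six-membered saturated ring of five carbons and one N–H nitrogen; a five-membered ring with two adjacent nitrogens (one bearing H, one in a double bond) and two double bonds.
The 6-membered ring with one N–H has only sp³ atoms, so it is not fully conjugated — not aromatic (piperidine).
The 5-membered ring with two adjacent nitrogens (one N–H, one =N–) has a continuous p-orbital overlap around the ring; 2 ring double bonds (4 π electrons) plus a heteroatom lone pair (2) give 6 π electrons. 6 = 4(1)+2, so it is aromatic (pyrazole).
1 of the 2 rings is aromatic. Total: 1.

1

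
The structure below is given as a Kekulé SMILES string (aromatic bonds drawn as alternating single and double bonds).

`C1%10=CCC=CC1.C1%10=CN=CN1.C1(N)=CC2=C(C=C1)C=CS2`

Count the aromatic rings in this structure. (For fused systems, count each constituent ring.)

3

The SMILES encodes a six-membered carbon ring with two isolated C=C double bonds and two sp³ carbons; a five-membered ring with nitrogens at positions 1 and 3 (one bearing H, one in a C=N bond) and two double bonds; a six-membered carbon ring with three alternating C=C double bonds, fused to a five-membered ring containing one sulfur and two C=C double bonds.
The 6-membered ring has two sp³ carbons, so it is not fully conjugated — not aromatic (1,4-cyclohexadiene).
The 5-membered ring with two nitrogens (one N–H, one =N–) is planar and fully conjugated; 2 ring double bonds (4 π electrons) plus a heteroatom lone pair (2) give 6 π electrons. Since 6 = 4n+2 (n=1), it is aromatic (imidazole).
The fused 6/5-membered bicyclic (with one sulfur) is a single π system with 9 sp² atoms and 10 π electrons from ring double bonds plus a heteroatom lone pair. 10 = 4(2)+2, so the system is aromatic and both rings count as aromatic (benzothiophene).
3 of the 4 rings are aromatic. Total: 3.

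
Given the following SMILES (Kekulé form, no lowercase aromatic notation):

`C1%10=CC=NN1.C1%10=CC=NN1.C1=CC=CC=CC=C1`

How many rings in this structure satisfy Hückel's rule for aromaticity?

The SMILES encodes a five-membered ring with two adjacent nitrogens (one bearing H, one in a double bond) and two double bonds; a five-membered ring with two adjacent nitrogens (one bearing H, one in a double bond) and two double bonds; an eight-membered carbon ring with four alternating C=C double bonds.
The 5-membered ring with two adjacent nitrogens (one N–H, one =N–) is planar and fully conjugated; 2 ring double bonds (4 π electrons) plus a heteroatom lone pair (2) give 6 π electrons. Since 6 = 4n+2 (n=1), it is aromatic (pyrazole).
The second 5-membered ring with two adjacent nitrogens (one N–H, one =N–) is fully conjugated (every ring atom contributes a p orbital); 2 ring double bonds (4 π electrons) plus a heteroatom lone pair (2) give 6 π electrons. 6 = 4(1)+2, so it is aromatic (pyrazole).
The 8-membered ring has only sp² ring atoms; a planar conformation would have a fully conjugated π system of 8 electrons. But 8 = 4(2), which is 4n not 4n+2, so it is not aromatic (cyclooctatetraene) — cyclooctatetraene distorts into a non-planar tub to avoid antiaromaticity.
2 of the 3 rings are aromatic. Total: 2.

2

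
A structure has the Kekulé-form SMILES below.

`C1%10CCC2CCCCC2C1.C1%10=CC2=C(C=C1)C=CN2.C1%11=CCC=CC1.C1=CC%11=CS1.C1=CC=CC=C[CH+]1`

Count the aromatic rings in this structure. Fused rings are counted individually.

4

The SMILES encodes two fused six-membered saturated carbon rings; a six-membered carbon ring with three alternating C=C double bonds, fused to a five-membered ring containing one N–H nitrogen and two C=C double bonds; a six-membered carbon ring with two isolated C=C double bonds and two sp³ carbons; a five-membered ring of four carbons and one sulfur, with two C=C double bonds; a seven-membered all-carbon ring bearing a positive charge on one carbon, with three C=C double bonds.
The 6-membered ring has only sp³ atoms, so it is not fully conjugated — not aromatic (cyclohexane ring).
The second 6-membered ring has only sp³ atoms, so it is not fully conjugated — not aromatic (cyclohexane ring).
The fused 6/5-membered bicyclic (with one N–H) is a single π system with 9 sp² atoms and 10 π electrons from ring double bonds plus a heteroatom lone pair. 10 = 4(2)+2, so the system is aromatic and both rings count as aromatic (indole).
The third 6-membered ring has two sp³ carbons, so it is not fully conjugated — not aromatic (1,4-cyclohexadiene).
The 5-membered ring with one sulfur has a continuous p-orbital overlap around the ring; 2 ring double bonds (4 π electrons) plus a heteroatom lone pair (2) give 6 π electrons. That satisfies 4n+2 with n=1, so it is aromatic (thiophene).
The 7-membered ring has a continuous p-orbital overlap around the ring; 3 ring double bonds (6 π electrons) plus the carbocation's empty p orbital (0, but keeps the ring conjugated) give 6 π electrons. Since 6 = 4n+2 (n=1), it is aromatic (tropylium cation).
4 of the 7 rings are aromatic. Total: 4.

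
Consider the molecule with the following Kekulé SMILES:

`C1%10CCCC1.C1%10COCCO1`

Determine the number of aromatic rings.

The SMILES encodes a five-membered saturated carbon ring; a six-membered saturated ring with oxygens at positions 1 and 4.
The 5-membered ring has only sp³ atoms, so it is not fully conjugated — not aromatic (cyclopentane).
The 6-membered ring with two oxygens (1,4) has only sp³ atoms, so it is not fully conjugated — not aromatic (1,4-dioxane).
None of the rings are aromatic. Total: 0.

0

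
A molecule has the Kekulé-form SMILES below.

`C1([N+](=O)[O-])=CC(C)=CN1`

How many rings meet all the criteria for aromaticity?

The SMILES encodes a five-membered ring of four carbons and one nitrogen bearing a hydrogen, with two C=C double bonds.
The 5-membered ring with one N–H is planar and fully conjugated; 2 ring double bonds (4 π electrons) plus a heteroatom lone pair (2) give 6 π electrons. 6 = 4(1)+2, so it is aromatic (pyrrole).

1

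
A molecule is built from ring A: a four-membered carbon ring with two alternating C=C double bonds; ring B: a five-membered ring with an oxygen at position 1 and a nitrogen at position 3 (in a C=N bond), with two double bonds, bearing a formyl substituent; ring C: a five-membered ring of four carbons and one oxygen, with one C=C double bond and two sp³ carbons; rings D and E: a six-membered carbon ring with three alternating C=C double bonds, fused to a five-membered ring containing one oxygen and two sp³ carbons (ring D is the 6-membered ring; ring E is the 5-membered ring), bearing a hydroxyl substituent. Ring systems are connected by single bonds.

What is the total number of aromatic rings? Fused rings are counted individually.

Ring A has only sp² ring atoms; a planar conformation would have a fully conjugated π system of 4 electrons. But 4 = 4(1), which is 4n not 4n+2, so ring A is not aromatic (cyclobutadiene) — cyclobutadiene is antiaromatic and distorts to a rectangle.
Ring B is planar and fully conjugated; 2 ring double bonds (4 π electrons) plus a heteroatom lone pair (2) give 6 π electrons. 6 = 4(1)+2, so ring B is aromatic (oxazole).
Ring C has two sp³ carbons, so it is not fully conjugated — not aromatic (2,3-dihydrofuran).
Ring D has a continuous p-orbital overlap around the ring; 3 ring double bonds give 6 π electrons. Since 6 = 4n+2 (n=1), ring D is aromatic (benzene ring).
Ring E has two sp³ carbons, so it is not fully conjugated — not aromatic (oxolane ring).
Aromatic: B, D. Total: 2.

2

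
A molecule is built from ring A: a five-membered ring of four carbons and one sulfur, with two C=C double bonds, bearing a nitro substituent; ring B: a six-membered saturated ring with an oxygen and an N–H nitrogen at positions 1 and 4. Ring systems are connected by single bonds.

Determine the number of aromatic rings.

1

Ring A is planar and fully conjugated; 2 ring double bonds (4 π electrons) plus a heteroatom lone pair (2) give 6 π electrons. Since 6 = 4n+2 (n=1), ring A is aromatic (thiophene).
Ring B has only sp³ atoms, so it is not fully conjugated — not aromatic (morpholine).
Aromatic: A. Total: 1.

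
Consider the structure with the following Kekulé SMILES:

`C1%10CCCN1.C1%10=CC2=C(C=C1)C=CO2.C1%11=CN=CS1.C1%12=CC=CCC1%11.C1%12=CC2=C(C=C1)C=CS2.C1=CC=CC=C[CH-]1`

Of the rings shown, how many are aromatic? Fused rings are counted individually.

The SMILES encodes a five-membered saturated ring of four carbons and one N–H nitrogen; a six-membered carbon ring with three alternating C=C double bonds, fused to a five-membered ring containing one oxygen and two C=C double bonds; a five-membered ring with a sulfur at position 1 and a nitrogen at position 3 (in a C=N bond), with two double bonds; a six-membered carbon ring with two conjugated C=C double bonds and two sp³ carbons; a six-membered carbon ring with three alternating C=C double bonds, fused to a five-membered ring containing one sulfur and two C=C double bonds; a seven-membered all-carbon ring bearing a negative charge on one carbon, with three C=C double bonds.
The 5-membered ring with one N–H has only sp³ atoms, so it is not fully conjugated — not aromatic (pyrrolidine).
The fused 6/5-membered bicyclic (with one oxygen) is a single π system with 9 sp² atoms and 10 π electrons from ring double bonds plus a heteroatom lone pair. 10 = 4(2)+2, so the system is aromatic and both rings count as aromatic (benzofuran).
The 5-membered ring with one sulfur and one =N– is planar and fully conjugated; 2 ring double bonds (4 π electrons) plus a heteroatom lone pair (2) give 6 π electrons. That satisfies 4n+2 with n=1, so it is aromatic (thiazole).
The 6-membered ring has two sp³ carbons, so it is not fully conjugated — not aromatic (1,3-cyclohexadiene).
The fused 6/5-membered bicyclic (with one sulfur) is a single π system with 9 sp² atoms and 10 π electrons from ring double bonds plus a heteroatom lone pair. 10 = 4(2)+2, so the system is aromatic and both rings count as aromatic (benzothiophene).
The 7-membered ring has only sp² ring atoms; a planar conformation would have a fully conjugated π system of 8 electrons. But 8 = 4(2), which is 4n not 4n+2, so it is not aromatic (cycloheptatrienyl anion).
5 of the 8 rings are aromatic. Total: 5.

5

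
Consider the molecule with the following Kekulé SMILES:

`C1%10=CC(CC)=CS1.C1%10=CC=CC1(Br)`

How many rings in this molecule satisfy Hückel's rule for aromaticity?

1

The SMILES encodes a five-membered ring of four carbons and one sulfur, with two C=C double bonds; a five-membered carbon ring with two conjugated C=C double bonds and one sp³ carbon.
The 5-membered ring with one sulfur is planar and fully conjugated; 2 ring double bonds (4 π electrons) plus a heteroatom lone pair (2) give 6 π electrons. 6 = 4(1)+2, so it is aromatic (thiophene).
The 5-membered ring has one sp³ carbon, so it is not fully conjugated — not aromatic (cyclopentadiene).
1 of the 2 rings is aromatic. Total: 1.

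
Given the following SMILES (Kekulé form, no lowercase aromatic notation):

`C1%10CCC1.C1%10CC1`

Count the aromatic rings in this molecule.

The SMILES encodes a four-membered saturated carbon ring; a three-membered saturated carbon ring.
The 4-membered ring has only sp³ atoms, so it is not fully conjugated — not aromatic (cyclobutane).
The 3-membered ring has only sp³ atoms, so it is not fully conjugated — not aromatic (cyclopropane).
None of the rings are aromatic. Total: 0.

0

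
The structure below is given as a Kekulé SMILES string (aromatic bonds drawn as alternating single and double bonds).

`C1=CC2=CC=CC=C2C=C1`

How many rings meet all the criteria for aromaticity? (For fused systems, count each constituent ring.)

The SMILES encodes two fused six-membered carbon rings, each with three alternating C=C double bonds.
The fused 6/6-membered bicyclic is a single π system with 10 sp² atoms and 10 π electrons from ring double bonds. 10 = 4(2)+2, so the system is aromatic and both rings count as aromatic (naphthalene).
2 of the 2 rings are aromatic. Total: 2.

2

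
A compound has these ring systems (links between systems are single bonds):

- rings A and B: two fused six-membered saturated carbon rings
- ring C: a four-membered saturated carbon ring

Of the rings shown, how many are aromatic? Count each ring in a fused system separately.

0

Ring A has only sp³ atoms, so it is not fully conjugated — not aromatic (cyclohexane ring).
Ring B has only sp³ atoms, so it is not fully conjugated — not aromatic (cyclohexane ring).
Ring C has only sp³ atoms, so it is not fully conjugated — not aromatic (cyclobutane).
No ring is aromatic. Total: 0.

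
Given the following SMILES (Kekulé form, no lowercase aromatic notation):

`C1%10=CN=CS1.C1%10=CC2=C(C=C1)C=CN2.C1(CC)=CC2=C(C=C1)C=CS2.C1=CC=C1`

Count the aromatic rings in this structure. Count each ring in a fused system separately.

The SMILES encodes a five-membered ring with a sulfur at position 1 and a nitrogen at position 3 (in a C=N bond), with two double bonds; a six-membered carbon ring with three alternating C=C double bonds, fused to a five-membered ring containing one N–H nitrogen and two C=C double bonds; a six-membered carbon ring with three alternating C=C double bonds, fused to a five-membered ring containing one sulfur and two C=C double bonds; a four-membered carbon ring with two alternating C=C double bonds.
The 5-membered ring with one sulfur and one =N– has a continuous p-orbital overlap around the ring; 2 ring double bonds (4 π electrons) plus a heteroatom lone pair (2) give 6 π electrons. 6 = 4(1)+2, so it is aromatic (thiazole).
The fused 6/5-membered bicyclic (with one N–H) is a single π system with 9 sp² atoms and 10 π electrons from ring double bonds plus a heteroatom lone pair. 10 = 4(2)+2, so the system is aromatic and both rings count as aromatic (indole).
The fused 6/5-membered bicyclic (with one sulfur) is a single π system with 9 sp² atoms and 10 π electrons from ring double bonds plus a heteroatom lone pair. 10 = 4(2)+2, so the system is aromatic and both rings count as aromatic (benzothiophene).
The 4-membered ring has only sp² ring atoms; a planar conformation would have a fully conjugated π system of 4 electrons. But 4 = 4(1), which is 4n not 4n+2, so it is not aromatic (cyclobutadiene) — cyclobutadiene is antiaromatic and distorts to a rectangle.
5 of the 6 rings are aromatic. Total: 5.

5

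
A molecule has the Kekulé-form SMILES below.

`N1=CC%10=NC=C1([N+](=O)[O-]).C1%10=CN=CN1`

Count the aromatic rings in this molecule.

2

The SMILES encodes a six-membered ring with nitrogens at positions 1 and 4 and three alternating double bonds; a five-membered ring with nitrogens at positions 1 and 3 (one bearing H, one in a C=N bond) and two double bonds.
The 6-membered ring with two nitrogens (1,4) is fully conjugated (every ring atom contributes a p orbital); 3 ring double bonds give 6 π electrons. Since 6 = 4n+2 (n=1), it is aromatic (pyrazine).
The 5-membered ring with two nitrogens (one N–H, one =N–) has a continuous p-orbital overlap around the ring; 2 ring double bonds (4 π electrons) plus a heteroatom lone pair (2) give 6 π electrons. Since 6 = 4n+2 (n=1), it is aromatic (imidazole).
2 of the 2 rings are aromatic. Total: 2.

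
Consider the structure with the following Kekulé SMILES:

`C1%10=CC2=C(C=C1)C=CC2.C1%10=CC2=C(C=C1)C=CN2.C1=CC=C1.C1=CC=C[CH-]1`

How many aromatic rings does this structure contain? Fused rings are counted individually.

The SMILES encodes a six-membered carbon ring with three alternating C=C double bonds, fused to a five-membered carbon ring containing one C=C double bond and one sp³ carbon; a six-membered carbon ring with three alternating C=C double bonds, fused to a five-membered ring containing one N–H nitrogen and two C=C double bonds; a four-membered carbon ring with two alternating C=C double bonds; a five-membered all-carbon ring bearing a negative charge on one carbon, with two C=C double bonds.
The 6-membered ring is fully conjugated (every ring atom contributes a p orbital); 3 ring double bonds give 6 π electrons. 6 = 4(1)+2, so it is aromatic (benzene ring).
The 5-membered ring has one sp³ carbon, so it is not fully conjugated — not aromatic (cyclopentene ring).
The fused 6/5-membered bicyclic (with one N–H) is a single π system with 9 sp² atoms and 10 π electrons from ring double bonds plus a heteroatom lone pair. 10 = 4(2)+2, so the system is aromatic and both rings count as aromatic (indole).
The 4-membered ring has only sp² ring atoms; a planar conformation would have a fully conjugated π system of 4 electrons. But 4 = 4(1), which is 4n not 4n+2, so it is not aromatic (cyclobutadiene) — cyclobutadiene is antiaromatic and distorts to a rectangle.
The second 5-membered ring is fully conjugated (every ring atom contributes a p orbital); 2 ring double bonds (4 π electrons) plus the carbanion lone pair (2) give 6 π electrons. 6 = 4(1)+2, so it is aromatic (cyclopentadienyl anion).
4 of the 6 rings are aromatic. Total: 4.

4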